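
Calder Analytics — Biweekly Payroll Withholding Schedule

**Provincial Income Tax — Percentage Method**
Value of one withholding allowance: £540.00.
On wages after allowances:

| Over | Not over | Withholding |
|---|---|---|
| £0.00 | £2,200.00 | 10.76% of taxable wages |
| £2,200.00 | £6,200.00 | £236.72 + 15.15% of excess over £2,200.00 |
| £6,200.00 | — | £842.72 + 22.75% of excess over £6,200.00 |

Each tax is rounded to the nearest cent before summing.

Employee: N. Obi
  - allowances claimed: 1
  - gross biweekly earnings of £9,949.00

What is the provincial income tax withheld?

Provincial Income Tax: taxable = £9,949.00 − 1×£540.00 = £9,409.00
  £842.72 + 22.75% × (£9,409.00 − £6,200.00) = £842.72 + 22.75% × £3,209.00 = £1,572.77

£1,572.77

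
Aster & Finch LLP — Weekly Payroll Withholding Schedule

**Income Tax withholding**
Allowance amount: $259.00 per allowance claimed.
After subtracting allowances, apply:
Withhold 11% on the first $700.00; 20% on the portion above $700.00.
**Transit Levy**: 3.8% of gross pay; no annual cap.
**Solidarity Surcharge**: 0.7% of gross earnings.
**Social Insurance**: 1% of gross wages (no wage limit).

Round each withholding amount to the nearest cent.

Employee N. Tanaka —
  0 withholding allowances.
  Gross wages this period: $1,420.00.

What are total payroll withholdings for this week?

$299.10

Income Tax: taxable = $1,420.00
  $77.00 + 20% × ($1,420.00 − $700.00) = $77.00 + 20% × $720.00 = $221.00
Transit Levy: 3.8% × $1,420.00 = $53.96
Solidarity Surcharge: 0.7% × $1,420.00 = $9.94
Social Insurance: 1% × $1,420.00 = $14.20
Total: $221.00 + $53.96 + $9.94 + $14.20 = $299.10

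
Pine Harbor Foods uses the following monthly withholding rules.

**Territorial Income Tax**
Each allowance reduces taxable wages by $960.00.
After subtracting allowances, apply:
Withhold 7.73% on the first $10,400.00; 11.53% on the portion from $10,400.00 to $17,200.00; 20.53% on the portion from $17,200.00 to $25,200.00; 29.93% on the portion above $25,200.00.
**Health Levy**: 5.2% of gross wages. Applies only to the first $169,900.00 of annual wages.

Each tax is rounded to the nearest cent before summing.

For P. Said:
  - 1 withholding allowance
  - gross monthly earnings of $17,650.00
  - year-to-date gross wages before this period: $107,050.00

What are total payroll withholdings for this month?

$2,446.96

Territorial Income Tax: taxable = $17,650.00 − 1×$960.00 = $16,690.00
  $803.92 + 11.53% × ($16,690.00 − $10,400.00) = $803.92 + 11.53% × $6,290.00 = $1,529.16
Health Levy: 5.2% × $17,650.00 = $917.80
Total: $1,529.16 + $917.80 = $2,446.96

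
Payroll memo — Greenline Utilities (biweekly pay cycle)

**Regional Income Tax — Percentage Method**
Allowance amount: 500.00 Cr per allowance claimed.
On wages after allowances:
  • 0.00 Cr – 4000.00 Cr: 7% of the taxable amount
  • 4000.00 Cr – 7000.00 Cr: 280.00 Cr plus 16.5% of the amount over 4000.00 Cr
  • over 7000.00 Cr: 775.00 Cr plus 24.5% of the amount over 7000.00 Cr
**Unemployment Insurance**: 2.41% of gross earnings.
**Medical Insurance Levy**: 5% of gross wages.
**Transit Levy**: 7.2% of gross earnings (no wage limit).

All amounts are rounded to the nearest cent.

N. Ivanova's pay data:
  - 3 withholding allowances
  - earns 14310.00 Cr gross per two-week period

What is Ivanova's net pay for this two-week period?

10020.86 Cr

Regional Income Tax: taxable = 14310.00 Cr − 3×500.00 Cr = 12810.00 Cr
  775.00 Cr + 24.5% × (12810.00 Cr − 7000.00 Cr) = 775.00 Cr + 24.5% × 5810.00 Cr = 2198.45 Cr
Unemployment Insurance: 2.41% × 14310.00 Cr = 344.87 Cr
Medical Insurance Levy: 5% × 14310.00 Cr = 715.50 Cr
Transit Levy: 7.2% × 14310.00 Cr = 1030.32 Cr
Total withheld: 2198.45 Cr + 344.87 Cr + 715.50 Cr + 1030.32 Cr = 4289.14 Cr
Net pay: 14310.00 Cr − 4289.14 Cr = 10020.86 Cr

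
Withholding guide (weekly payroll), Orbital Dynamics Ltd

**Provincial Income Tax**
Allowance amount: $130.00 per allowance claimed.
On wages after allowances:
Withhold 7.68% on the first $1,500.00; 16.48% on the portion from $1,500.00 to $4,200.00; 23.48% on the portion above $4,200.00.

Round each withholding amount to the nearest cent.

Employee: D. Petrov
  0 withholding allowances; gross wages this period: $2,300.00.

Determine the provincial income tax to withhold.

$247.04

Provincial Income Tax: taxable = $2,300.00
  $115.20 + 16.48% × ($2,300.00 − $1,500.00) = $115.20 + 16.48% × $800.00 = $247.04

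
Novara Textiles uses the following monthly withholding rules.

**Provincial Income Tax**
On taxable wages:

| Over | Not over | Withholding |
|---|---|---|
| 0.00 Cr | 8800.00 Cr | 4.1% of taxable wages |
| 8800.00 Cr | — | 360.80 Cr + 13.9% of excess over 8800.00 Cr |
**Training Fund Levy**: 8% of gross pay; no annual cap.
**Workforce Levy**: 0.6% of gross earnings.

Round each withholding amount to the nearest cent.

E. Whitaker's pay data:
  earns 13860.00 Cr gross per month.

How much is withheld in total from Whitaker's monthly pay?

2256.10 Cr

Provincial Income Tax: taxable = 13860.00 Cr
  360.80 Cr + 13.9% × (13860.00 Cr − 8800.00 Cr) = 360.80 Cr + 13.9% × 5060.00 Cr = 1064.14 Cr
Training Fund Levy: 8% × 13860.00 Cr = 1108.80 Cr
Workforce Levy: 0.6% × 13860.00 Cr = 83.16 Cr
Total: 1064.14 Cr + 1108.80 Cr + 83.16 Cr = 2256.10 Cr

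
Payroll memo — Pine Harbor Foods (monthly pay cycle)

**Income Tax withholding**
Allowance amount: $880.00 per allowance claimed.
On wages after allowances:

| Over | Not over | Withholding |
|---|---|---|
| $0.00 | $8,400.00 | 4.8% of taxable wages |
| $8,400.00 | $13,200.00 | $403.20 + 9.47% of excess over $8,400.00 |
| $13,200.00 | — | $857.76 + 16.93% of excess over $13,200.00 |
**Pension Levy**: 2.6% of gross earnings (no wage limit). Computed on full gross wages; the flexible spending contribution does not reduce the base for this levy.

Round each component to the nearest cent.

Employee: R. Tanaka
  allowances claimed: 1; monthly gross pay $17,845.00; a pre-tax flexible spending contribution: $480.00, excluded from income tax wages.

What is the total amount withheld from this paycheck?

$1,877.88

Income Tax: taxable = $17,845.00 − $480.00 − 1×$880.00 = $16,485.00
  $857.76 + 16.93% × ($16,485.00 − $13,200.00) = $857.76 + 16.93% × $3,285.00 = $1,413.91
Pension Levy: 2.6% × $17,845.00 = $463.97
Total: $1,413.91 + $463.97 = $1,877.88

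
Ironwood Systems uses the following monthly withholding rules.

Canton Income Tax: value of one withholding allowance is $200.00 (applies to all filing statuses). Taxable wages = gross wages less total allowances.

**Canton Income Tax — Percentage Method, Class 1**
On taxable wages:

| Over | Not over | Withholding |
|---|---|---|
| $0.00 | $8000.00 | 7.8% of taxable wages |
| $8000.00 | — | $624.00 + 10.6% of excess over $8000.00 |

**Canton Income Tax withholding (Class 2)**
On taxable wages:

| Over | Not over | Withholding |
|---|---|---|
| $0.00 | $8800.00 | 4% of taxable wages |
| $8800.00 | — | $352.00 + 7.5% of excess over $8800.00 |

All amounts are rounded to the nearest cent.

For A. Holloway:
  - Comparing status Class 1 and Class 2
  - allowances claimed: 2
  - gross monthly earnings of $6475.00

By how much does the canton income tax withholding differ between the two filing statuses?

Canton Income Tax (Class 1): taxable = $6475.00 − 2×$200.00 = $6075.00
  7.8% × $6075.00 = $473.85
Canton Income Tax (Class 2): taxable = $6475.00 − 2×$200.00 = $6075.00
  4% × $6075.00 = $243.00
Difference: |$473.85 − $243.00| = $230.85 (higher under Class 1)

$230.85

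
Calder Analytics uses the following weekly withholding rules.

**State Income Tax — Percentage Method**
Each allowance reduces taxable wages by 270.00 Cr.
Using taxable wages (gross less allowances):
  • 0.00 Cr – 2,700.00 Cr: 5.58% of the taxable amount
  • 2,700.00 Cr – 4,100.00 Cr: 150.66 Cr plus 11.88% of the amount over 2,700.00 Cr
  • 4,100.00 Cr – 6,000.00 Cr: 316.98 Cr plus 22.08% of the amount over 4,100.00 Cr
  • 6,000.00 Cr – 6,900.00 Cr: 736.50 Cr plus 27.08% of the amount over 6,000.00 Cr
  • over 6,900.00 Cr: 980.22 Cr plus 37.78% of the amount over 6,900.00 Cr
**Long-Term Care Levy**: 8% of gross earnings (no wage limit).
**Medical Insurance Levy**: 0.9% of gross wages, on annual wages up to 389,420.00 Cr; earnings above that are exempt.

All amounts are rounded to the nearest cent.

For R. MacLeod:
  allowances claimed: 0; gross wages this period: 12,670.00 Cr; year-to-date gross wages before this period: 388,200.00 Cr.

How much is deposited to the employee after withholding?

8,485.29 Cr

State Income Tax: taxable = 12,670.00 Cr
  980.22 Cr + 37.78% × (12,670.00 Cr − 6,900.00 Cr) = 980.22 Cr + 37.78% × 5,770.00 Cr = 3,160.13 Cr
Long-Term Care Levy: 8% × 12,670.00 Cr = 1,013.60 Cr
Medical Insurance Levy: cap 389,420.00 Cr − YTD 388,200.00 Cr = 1,220.00 Cr subject; 0.9% × 1,220.00 Cr = 10.98 Cr
Total withheld: 3,160.13 Cr + 1,013.60 Cr + 10.98 Cr = 4,184.71 Cr
Net pay: 12,670.00 Cr − 4,184.71 Cr = 8,485.29 Cr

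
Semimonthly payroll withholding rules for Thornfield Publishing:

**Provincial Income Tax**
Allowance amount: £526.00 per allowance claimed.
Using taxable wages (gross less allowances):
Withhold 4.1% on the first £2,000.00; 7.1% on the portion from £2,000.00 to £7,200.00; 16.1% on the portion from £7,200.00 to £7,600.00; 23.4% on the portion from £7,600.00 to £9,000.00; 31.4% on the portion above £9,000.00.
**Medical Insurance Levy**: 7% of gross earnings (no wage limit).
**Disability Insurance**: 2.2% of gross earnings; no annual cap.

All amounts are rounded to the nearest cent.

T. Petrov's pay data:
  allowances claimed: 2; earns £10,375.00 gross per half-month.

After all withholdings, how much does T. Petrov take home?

Provincial Income Tax: taxable = £10,375.00 − 2×£526.00 = £9,323.00
  £843.20 + 31.4% × (£9,323.00 − £9,000.00) = £843.20 + 31.4% × £323.00 = £944.62
Medical Insurance Levy: 7% × £10,375.00 = £726.25
Disability Insurance: 2.2% × £10,375.00 = £228.25
Total withheld: £944.62 + £726.25 + £228.25 = £1,899.12
Net pay: £10,375.00 − £1,899.12 = £8,475.88

£8,475.88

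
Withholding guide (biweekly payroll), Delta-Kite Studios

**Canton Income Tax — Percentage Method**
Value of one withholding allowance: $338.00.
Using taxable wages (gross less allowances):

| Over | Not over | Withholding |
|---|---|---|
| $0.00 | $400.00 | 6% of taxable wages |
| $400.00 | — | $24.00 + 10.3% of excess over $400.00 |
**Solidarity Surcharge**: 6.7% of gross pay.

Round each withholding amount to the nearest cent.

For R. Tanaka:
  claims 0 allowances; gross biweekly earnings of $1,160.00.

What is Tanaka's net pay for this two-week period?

Canton Income Tax: taxable = $1,160.00
  $24.00 + 10.3% × ($1,160.00 − $400.00) = $24.00 + 10.3% × $760.00 = $102.28
Solidarity Surcharge: 6.7% × $1,160.00 = $77.72
Total withheld: $102.28 + $77.72 = $180.00
Net pay: $1,160.00 − $180.00 = $980.00

$980.00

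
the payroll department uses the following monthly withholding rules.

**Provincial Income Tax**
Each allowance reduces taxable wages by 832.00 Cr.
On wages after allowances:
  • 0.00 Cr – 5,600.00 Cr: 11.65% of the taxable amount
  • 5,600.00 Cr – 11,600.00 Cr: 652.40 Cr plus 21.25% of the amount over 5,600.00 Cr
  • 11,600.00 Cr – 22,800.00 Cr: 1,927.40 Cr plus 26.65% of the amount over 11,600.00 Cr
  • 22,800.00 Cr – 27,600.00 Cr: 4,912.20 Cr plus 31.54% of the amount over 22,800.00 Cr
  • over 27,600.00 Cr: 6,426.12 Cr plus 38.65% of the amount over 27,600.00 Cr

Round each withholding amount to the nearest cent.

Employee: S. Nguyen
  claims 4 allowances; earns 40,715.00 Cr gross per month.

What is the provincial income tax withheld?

10,208.80 Cr

Provincial Income Tax: taxable = 40,715.00 Cr − 4×832.00 Cr = 37,387.00 Cr
  6,426.12 Cr + 38.65% × (37,387.00 Cr − 27,600.00 Cr) = 6,426.12 Cr + 38.65% × 9,787.00 Cr = 10,208.80 Cr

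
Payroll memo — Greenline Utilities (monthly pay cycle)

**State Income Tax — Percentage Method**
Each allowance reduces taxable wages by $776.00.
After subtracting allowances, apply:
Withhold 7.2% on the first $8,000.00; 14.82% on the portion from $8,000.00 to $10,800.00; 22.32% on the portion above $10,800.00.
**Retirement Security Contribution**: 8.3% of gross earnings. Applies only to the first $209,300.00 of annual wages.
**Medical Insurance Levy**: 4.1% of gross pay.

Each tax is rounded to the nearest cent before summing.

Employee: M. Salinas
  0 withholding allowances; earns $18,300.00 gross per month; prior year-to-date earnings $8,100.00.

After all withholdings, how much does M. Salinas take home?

State Income Tax: taxable = $18,300.00
  $990.96 + 22.32% × ($18,300.00 − $10,800.00) = $990.96 + 22.32% × $7,500.00 = $2,664.96
Retirement Security Contribution: 8.3% × $18,300.00 = $1,518.90
Medical Insurance Levy: 4.1% × $18,300.00 = $750.30
Total withheld: $2,664.96 + $1,518.90 + $750.30 = $4,934.16
Net pay: $18,300.00 − $4,934.16 = $13,365.84

$13,365.84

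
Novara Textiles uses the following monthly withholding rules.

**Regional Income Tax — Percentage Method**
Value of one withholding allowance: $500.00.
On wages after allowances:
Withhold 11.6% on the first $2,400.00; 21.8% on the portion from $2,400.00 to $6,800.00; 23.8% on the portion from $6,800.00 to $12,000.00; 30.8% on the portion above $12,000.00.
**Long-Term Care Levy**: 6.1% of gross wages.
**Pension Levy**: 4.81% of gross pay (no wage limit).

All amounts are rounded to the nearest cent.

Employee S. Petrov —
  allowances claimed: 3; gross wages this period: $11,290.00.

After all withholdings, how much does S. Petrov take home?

Regional Income Tax: taxable = $11,290.00 − 3×$500.00 = $9,790.00
  $1,237.60 + 23.8% × ($9,790.00 − $6,800.00) = $1,237.60 + 23.8% × $2,990.00 = $1,949.22
Long-Term Care Levy: 6.1% × $11,290.00 = $688.69
Pension Levy: 4.81% × $11,290.00 = $543.05
Total withheld: $1,949.22 + $688.69 + $543.05 = $3,180.96
Net pay: $11,290.00 − $3,180.96 = $8,109.04

$8,109.04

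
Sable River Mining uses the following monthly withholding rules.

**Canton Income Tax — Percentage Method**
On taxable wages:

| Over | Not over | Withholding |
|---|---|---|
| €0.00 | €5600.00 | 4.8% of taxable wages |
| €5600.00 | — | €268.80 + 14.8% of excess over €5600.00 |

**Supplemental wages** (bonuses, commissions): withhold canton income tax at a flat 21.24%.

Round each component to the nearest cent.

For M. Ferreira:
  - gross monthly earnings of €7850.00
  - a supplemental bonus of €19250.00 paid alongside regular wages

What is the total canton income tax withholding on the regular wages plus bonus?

Canton Income Tax: taxable = €7850.00
  €268.80 + 14.8% × (€7850.00 − €5600.00) = €268.80 + 14.8% × €2250.00 = €601.80
Supplemental (21.24% flat on bonus): 21.24% × €19250.00 = €4088.70
Total canton income tax: €601.80 + €4088.70 = €4690.50

€4690.50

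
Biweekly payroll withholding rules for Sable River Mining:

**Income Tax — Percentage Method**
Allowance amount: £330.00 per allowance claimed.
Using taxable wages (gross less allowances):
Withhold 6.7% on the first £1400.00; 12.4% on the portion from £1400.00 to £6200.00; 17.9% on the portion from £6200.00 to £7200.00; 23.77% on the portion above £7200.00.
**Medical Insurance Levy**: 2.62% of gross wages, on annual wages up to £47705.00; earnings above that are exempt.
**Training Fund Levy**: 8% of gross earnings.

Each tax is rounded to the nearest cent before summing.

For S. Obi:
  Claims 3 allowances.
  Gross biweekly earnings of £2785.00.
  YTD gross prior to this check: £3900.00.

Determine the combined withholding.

£438.55

Income Tax: taxable = £2785.00 − 3×£330.00 = £1795.00
  £93.80 + 12.4% × (£1795.00 − £1400.00) = £93.80 + 12.4% × £395.00 = £142.78
Medical Insurance Levy: 2.62% × £2785.00 = £72.97
Training Fund Levy: 8% × £2785.00 = £222.80
Total: £142.78 + £72.97 + £222.80 = £438.55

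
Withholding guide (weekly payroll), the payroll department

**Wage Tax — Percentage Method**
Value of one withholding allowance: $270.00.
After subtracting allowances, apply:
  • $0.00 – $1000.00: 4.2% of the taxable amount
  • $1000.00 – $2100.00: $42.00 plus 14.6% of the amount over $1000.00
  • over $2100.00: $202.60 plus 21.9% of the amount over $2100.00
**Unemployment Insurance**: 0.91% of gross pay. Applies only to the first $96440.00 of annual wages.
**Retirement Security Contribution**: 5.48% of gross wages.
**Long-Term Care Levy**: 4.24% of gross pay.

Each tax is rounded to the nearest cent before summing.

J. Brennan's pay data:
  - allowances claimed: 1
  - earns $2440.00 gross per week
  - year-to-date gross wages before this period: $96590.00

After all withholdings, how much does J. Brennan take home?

$1984.90

Wage Tax: taxable = $2440.00 − 1×$270.00 = $2170.00
  $202.60 + 21.9% × ($2170.00 − $2100.00) = $202.60 + 21.9% × $70.00 = $217.93
Unemployment Insurance: YTD $96590.00 ≥ cap $96440.00 → $0.00
Retirement Security Contribution: 5.48% × $2440.00 = $133.71
Long-Term Care Levy: 4.24% × $2440.00 = $103.46
Total withheld: $217.93 + $0.00 + $133.71 + $103.46 = $455.10
Net pay: $2440.00 − $455.10 = $1984.90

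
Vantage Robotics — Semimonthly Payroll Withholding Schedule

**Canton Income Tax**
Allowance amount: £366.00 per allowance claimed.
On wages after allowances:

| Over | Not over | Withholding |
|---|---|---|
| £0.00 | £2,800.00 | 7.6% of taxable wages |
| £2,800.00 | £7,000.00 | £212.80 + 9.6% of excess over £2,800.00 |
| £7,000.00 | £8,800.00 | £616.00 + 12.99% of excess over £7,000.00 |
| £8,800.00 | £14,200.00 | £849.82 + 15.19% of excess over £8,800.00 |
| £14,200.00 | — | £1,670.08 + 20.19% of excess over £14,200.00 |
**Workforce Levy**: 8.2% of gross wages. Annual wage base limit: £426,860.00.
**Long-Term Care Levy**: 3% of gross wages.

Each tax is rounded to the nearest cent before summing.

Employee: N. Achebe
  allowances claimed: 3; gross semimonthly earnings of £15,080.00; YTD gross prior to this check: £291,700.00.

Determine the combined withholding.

Canton Income Tax: taxable = £15,080.00 − 3×£366.00 = £13,982.00
  £849.82 + 15.19% × (£13,982.00 − £8,800.00) = £849.82 + 15.19% × £5,182.00 = £1,636.97
Workforce Levy: 8.2% × £15,080.00 = £1,236.56
Long-Term Care Levy: 3% × £15,080.00 = £452.40
Total: £1,636.97 + £1,236.56 + £452.40 = £3,325.93

£3,325.93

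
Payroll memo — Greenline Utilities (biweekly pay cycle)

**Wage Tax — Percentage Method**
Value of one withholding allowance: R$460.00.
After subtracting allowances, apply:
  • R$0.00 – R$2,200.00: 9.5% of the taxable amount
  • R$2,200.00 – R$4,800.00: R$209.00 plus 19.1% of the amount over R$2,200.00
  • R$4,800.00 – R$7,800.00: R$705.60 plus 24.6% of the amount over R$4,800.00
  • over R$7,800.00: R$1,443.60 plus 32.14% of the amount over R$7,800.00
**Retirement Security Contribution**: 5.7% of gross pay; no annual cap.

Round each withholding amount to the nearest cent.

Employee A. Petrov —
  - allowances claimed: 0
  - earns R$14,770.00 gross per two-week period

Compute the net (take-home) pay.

R$10,244.35

Wage Tax: taxable = R$14,770.00
  R$1,443.60 + 32.14% × (R$14,770.00 − R$7,800.00) = R$1,443.60 + 32.14% × R$6,970.00 = R$3,683.76
Retirement Security Contribution: 5.7% × R$14,770.00 = R$841.89
Total withheld: R$3,683.76 + R$841.89 = R$4,525.65
Net pay: R$14,770.00 − R$4,525.65 = R$10,244.35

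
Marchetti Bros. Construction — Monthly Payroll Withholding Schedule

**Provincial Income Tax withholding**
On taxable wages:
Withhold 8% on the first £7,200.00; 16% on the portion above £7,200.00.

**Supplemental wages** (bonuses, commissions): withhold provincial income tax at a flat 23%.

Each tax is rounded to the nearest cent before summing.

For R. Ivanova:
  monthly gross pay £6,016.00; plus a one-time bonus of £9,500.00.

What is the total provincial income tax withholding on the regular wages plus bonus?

Provincial Income Tax: taxable = £6,016.00
  8% × £6,016.00 = £481.28
Supplemental (23% flat on bonus): 23% × £9,500.00 = £2,185.00
Total provincial income tax: £481.28 + £2,185.00 = £2,666.28

£2,666.28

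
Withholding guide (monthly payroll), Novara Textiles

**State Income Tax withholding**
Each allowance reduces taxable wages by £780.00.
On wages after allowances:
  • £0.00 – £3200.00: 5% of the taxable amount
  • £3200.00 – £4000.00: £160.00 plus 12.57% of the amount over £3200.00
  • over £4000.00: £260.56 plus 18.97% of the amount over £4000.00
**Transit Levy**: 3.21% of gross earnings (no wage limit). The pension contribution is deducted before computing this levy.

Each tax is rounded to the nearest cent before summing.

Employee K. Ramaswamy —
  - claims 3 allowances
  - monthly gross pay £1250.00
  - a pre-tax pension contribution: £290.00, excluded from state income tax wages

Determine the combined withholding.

£30.82

State Income Tax: taxable = £1250.00 − £290.00 − 3×£780.00 = £-1380.00
  Taxable ≤ 0 → £0.00
Transit Levy: 3.21% × £960.00 = £30.82
Total: £0.00 + £30.82 = £30.82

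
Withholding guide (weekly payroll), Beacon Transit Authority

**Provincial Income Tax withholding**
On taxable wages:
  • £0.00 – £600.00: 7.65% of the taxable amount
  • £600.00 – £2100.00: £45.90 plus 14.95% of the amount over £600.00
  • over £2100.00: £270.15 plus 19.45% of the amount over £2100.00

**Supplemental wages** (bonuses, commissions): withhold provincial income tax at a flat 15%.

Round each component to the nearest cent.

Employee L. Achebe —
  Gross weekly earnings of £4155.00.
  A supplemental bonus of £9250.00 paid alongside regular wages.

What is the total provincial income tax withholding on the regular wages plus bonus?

£2057.35

Provincial Income Tax: taxable = £4155.00
  £270.15 + 19.45% × (£4155.00 − £2100.00) = £270.15 + 19.45% × £2055.00 = £669.85
Supplemental (15% flat on bonus): 15% × £9250.00 = £1387.50
Total provincial income tax: £669.85 + £1387.50 = £2057.35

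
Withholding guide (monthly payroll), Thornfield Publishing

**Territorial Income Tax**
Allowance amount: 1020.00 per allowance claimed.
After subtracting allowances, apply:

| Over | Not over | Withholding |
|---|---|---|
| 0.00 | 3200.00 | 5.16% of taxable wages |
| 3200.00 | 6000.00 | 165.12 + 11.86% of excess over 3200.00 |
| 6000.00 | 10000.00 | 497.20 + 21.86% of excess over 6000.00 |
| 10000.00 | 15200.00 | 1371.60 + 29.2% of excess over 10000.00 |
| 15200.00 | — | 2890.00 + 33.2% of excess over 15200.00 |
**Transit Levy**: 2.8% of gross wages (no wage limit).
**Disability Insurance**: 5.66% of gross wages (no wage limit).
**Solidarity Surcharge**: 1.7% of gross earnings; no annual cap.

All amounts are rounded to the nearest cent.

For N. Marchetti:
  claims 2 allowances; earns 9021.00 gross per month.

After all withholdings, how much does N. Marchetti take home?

7392.81

Territorial Income Tax: taxable = 9021.00 − 2×1020.00 = 6981.00
  497.20 + 21.86% × (6981.00 − 6000.00) = 497.20 + 21.86% × 981.00 = 711.65
Transit Levy: 2.8% × 9021.00 = 252.59
Disability Insurance: 5.66% × 9021.00 = 510.59
Solidarity Surcharge: 1.7% × 9021.00 = 153.36
Total withheld: 711.65 + 252.59 + 510.59 + 153.36 = 1628.19
Net pay: 9021.00 − 1628.19 = 7392.81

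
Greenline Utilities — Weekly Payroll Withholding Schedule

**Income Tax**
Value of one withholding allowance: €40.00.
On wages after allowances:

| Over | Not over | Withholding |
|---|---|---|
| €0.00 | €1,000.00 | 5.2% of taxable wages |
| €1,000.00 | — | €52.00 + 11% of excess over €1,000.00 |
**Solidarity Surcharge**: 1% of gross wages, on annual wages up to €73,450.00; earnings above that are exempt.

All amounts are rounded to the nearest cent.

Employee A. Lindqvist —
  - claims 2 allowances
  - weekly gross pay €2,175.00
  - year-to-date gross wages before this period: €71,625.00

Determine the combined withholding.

Income Tax: taxable = €2,175.00 − 2×€40.00 = €2,095.00
  €52.00 + 11% × (€2,095.00 − €1,000.00) = €52.00 + 11% × €1,095.00 = €172.45
Solidarity Surcharge: cap €73,450.00 − YTD €71,625.00 = €1,825.00 subject; 1% × €1,825.00 = €18.25
Total: €172.45 + €18.25 = €190.70

€190.70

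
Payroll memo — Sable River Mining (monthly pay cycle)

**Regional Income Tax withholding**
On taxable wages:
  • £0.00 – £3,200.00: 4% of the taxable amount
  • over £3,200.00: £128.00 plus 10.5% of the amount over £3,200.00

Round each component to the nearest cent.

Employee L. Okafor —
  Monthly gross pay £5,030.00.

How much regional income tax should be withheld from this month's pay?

£320.15

Regional Income Tax: taxable = £5,030.00
  £128.00 + 10.5% × (£5,030.00 − £3,200.00) = £128.00 + 10.5% × £1,830.00 = £320.15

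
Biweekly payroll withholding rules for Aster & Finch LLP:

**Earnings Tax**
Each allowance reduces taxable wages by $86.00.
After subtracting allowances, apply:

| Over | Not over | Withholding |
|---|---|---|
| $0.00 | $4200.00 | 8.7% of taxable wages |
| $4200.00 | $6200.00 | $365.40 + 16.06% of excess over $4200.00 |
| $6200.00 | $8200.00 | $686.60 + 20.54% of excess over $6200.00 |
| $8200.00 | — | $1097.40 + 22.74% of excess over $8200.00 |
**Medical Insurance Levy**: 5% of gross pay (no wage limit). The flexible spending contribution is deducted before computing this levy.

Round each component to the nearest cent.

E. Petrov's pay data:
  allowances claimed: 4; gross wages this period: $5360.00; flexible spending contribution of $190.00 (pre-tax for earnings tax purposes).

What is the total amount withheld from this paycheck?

Earnings Tax: taxable = $5360.00 − $190.00 − 4×$86.00 = $4826.00
  $365.40 + 16.06% × ($4826.00 − $4200.00) = $365.40 + 16.06% × $626.00 = $465.94
Medical Insurance Levy: 5% × $5170.00 = $258.50
Total: $465.94 + $258.50 = $724.44

$724.44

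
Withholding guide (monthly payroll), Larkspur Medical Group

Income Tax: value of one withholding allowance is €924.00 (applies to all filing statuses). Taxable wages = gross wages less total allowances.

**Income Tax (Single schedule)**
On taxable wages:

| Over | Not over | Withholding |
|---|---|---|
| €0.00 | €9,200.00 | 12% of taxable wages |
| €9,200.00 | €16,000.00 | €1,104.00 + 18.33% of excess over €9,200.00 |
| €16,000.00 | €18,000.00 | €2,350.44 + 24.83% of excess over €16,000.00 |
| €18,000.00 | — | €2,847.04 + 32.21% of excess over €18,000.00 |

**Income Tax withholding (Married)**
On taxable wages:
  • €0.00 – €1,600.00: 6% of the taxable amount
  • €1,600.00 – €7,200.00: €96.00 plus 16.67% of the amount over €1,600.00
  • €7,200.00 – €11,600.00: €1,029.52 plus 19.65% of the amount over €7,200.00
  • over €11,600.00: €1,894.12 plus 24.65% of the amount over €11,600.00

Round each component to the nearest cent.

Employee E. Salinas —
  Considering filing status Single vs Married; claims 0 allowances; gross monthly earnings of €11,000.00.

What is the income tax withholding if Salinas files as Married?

Income Tax (Married): taxable = €11,000.00
  €1,029.52 + 19.65% × (€11,000.00 − €7,200.00) = €1,029.52 + 19.65% × €3,800.00 = €1,776.22

€1,776.22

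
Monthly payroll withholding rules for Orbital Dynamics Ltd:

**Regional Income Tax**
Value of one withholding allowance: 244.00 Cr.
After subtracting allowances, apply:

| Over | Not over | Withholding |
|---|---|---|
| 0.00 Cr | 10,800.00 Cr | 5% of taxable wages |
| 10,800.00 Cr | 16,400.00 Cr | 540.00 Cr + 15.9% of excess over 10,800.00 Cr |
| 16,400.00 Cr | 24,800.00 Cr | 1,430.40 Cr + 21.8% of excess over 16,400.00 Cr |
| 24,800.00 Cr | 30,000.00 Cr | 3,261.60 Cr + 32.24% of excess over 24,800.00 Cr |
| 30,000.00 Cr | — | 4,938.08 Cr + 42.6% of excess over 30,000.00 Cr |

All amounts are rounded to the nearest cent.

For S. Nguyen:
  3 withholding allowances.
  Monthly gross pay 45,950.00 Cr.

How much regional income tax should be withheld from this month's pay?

Regional Income Tax: taxable = 45,950.00 Cr − 3×244.00 Cr = 45,218.00 Cr
  4,938.08 Cr + 42.6% × (45,218.00 Cr − 30,000.00 Cr) = 4,938.08 Cr + 42.6% × 15,218.00 Cr = 11,420.95 Cr

11,420.95 Cr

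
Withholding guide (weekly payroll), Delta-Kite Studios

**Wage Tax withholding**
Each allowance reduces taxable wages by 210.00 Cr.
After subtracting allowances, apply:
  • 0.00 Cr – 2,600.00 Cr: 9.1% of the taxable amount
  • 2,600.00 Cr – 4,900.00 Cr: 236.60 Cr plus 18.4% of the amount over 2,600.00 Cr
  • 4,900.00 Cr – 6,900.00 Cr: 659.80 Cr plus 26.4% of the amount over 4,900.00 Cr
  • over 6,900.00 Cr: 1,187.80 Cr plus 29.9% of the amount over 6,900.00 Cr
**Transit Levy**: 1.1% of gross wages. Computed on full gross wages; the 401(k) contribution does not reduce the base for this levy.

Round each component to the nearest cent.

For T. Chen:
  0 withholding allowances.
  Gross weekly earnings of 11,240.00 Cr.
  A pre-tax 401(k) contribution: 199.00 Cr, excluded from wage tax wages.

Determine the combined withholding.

Wage Tax: taxable = 11,240.00 Cr − 199.00 Cr = 11,041.00 Cr
  1,187.80 Cr + 29.9% × (11,041.00 Cr − 6,900.00 Cr) = 1,187.80 Cr + 29.9% × 4,141.00 Cr = 2,425.96 Cr
Transit Levy: 1.1% × 11,240.00 Cr = 123.64 Cr
Total: 2,425.96 Cr + 123.64 Cr = 2,549.60 Cr

2,549.60 Cr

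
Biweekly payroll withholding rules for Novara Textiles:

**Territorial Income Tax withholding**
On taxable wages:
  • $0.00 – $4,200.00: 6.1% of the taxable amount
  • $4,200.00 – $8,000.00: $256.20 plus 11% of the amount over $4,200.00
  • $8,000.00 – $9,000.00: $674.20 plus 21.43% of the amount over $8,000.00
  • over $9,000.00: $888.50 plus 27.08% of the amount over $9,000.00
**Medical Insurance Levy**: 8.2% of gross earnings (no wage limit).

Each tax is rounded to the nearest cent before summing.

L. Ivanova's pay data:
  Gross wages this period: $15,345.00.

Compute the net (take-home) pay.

$11,479.98

Territorial Income Tax: taxable = $15,345.00
  $888.50 + 27.08% × ($15,345.00 − $9,000.00) = $888.50 + 27.08% × $6,345.00 = $2,606.73
Medical Insurance Levy: 8.2% × $15,345.00 = $1,258.29
Total withheld: $2,606.73 + $1,258.29 = $3,865.02
Net pay: $15,345.00 − $3,865.02 = $11,479.98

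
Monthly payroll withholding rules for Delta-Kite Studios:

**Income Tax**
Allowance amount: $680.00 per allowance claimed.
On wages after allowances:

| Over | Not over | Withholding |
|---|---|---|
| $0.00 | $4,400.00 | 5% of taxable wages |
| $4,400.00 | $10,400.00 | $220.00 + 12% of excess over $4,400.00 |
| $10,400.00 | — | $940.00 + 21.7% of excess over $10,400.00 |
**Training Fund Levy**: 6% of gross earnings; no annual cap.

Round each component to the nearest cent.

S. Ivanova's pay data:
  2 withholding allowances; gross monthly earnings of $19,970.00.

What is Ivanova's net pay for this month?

$16,050.23

Income Tax: taxable = $19,970.00 − 2×$680.00 = $18,610.00
  $940.00 + 21.7% × ($18,610.00 − $10,400.00) = $940.00 + 21.7% × $8,210.00 = $2,721.57
Training Fund Levy: 6% × $19,970.00 = $1,198.20
Total withheld: $2,721.57 + $1,198.20 = $3,919.77
Net pay: $19,970.00 − $3,919.77 = $16,050.23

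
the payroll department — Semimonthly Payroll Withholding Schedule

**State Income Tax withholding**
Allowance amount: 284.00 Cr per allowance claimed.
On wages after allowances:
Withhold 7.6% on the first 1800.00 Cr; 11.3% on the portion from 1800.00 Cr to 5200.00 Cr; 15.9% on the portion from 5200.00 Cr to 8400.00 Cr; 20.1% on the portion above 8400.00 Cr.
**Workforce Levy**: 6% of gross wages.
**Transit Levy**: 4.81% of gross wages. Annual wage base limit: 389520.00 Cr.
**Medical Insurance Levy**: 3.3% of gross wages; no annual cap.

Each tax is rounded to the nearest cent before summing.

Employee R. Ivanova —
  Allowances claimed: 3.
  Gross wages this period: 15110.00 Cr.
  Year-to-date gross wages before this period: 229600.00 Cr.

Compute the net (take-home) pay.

10770.72 Cr

State Income Tax: taxable = 15110.00 Cr − 3×284.00 Cr = 14258.00 Cr
  1029.80 Cr + 20.1% × (14258.00 Cr − 8400.00 Cr) = 1029.80 Cr + 20.1% × 5858.00 Cr = 2207.26 Cr
Workforce Levy: 6% × 15110.00 Cr = 906.60 Cr
Transit Levy: 4.81% × 15110.00 Cr = 726.79 Cr
Medical Insurance Levy: 3.3% × 15110.00 Cr = 498.63 Cr
Total withheld: 2207.26 Cr + 906.60 Cr + 726.79 Cr + 498.63 Cr = 4339.28 Cr
Net pay: 15110.00 Cr − 4339.28 Cr = 10770.72 Cr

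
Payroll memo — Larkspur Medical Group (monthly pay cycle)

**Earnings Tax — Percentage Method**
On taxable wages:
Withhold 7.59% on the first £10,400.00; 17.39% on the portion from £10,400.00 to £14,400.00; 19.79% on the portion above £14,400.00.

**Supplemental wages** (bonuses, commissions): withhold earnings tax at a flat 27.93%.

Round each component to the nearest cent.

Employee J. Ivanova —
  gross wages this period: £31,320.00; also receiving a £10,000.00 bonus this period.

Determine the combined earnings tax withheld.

Earnings Tax: taxable = £31,320.00
  £1,484.96 + 19.79% × (£31,320.00 − £14,400.00) = £1,484.96 + 19.79% × £16,920.00 = £4,833.43
Supplemental (27.93% flat on bonus): 27.93% × £10,000.00 = £2,793.00
Total earnings tax: £4,833.43 + £2,793.00 = £7,626.43

£7,626.43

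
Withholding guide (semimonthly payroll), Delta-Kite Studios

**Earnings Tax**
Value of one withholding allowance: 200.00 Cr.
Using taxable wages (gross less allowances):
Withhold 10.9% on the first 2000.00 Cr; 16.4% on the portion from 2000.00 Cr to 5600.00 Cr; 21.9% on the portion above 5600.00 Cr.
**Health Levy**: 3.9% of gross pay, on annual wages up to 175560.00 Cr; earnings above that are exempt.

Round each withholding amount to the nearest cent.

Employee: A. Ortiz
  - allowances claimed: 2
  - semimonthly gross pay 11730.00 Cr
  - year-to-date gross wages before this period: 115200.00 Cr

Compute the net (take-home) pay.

Earnings Tax: taxable = 11730.00 Cr − 2×200.00 Cr = 11330.00 Cr
  808.40 Cr + 21.9% × (11330.00 Cr − 5600.00 Cr) = 808.40 Cr + 21.9% × 5730.00 Cr = 2063.27 Cr
Health Levy: 3.9% × 11730.00 Cr = 457.47 Cr
Total withheld: 2063.27 Cr + 457.47 Cr = 2520.74 Cr
Net pay: 11730.00 Cr − 2520.74 Cr = 9209.26 Cr

9209.26 Cr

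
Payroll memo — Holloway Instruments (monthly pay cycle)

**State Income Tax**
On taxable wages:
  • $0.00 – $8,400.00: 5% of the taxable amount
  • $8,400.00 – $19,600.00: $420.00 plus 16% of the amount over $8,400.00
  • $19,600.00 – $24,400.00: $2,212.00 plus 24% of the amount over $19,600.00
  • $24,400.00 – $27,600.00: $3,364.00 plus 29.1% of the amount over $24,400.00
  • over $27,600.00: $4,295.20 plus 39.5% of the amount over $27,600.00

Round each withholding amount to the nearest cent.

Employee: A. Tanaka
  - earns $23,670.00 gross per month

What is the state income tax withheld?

$3,188.80

State Income Tax: taxable = $23,670.00
  $2,212.00 + 24% × ($23,670.00 − $19,600.00) = $2,212.00 + 24% × $4,070.00 = $3,188.80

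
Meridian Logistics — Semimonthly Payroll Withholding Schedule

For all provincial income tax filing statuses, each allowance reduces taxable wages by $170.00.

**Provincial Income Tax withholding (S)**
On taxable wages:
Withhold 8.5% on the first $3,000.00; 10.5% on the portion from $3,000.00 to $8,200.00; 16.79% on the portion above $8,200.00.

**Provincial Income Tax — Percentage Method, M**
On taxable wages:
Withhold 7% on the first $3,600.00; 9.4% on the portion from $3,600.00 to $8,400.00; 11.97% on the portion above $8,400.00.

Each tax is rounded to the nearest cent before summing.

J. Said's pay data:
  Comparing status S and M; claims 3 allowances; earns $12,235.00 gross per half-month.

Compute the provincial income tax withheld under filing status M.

Provincial Income Tax (M): taxable = $12,235.00 − 3×$170.00 = $11,725.00
  $703.20 + 11.97% × ($11,725.00 − $8,400.00) = $703.20 + 11.97% × $3,325.00 = $1,101.20

$1,101.20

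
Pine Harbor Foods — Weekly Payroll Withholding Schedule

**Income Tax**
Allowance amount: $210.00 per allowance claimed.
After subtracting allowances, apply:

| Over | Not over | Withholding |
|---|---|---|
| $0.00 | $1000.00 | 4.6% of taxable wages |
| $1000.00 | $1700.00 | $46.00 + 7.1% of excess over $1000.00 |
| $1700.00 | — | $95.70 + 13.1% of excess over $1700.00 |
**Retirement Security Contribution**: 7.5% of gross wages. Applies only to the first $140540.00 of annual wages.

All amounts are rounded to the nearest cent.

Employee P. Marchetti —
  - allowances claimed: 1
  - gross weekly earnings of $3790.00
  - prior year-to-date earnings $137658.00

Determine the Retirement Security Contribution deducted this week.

Retirement Security Contribution: cap $140540.00 − YTD $137658.00 = $2882.00 subject; 7.5% × $2882.00 = $216.15

$216.15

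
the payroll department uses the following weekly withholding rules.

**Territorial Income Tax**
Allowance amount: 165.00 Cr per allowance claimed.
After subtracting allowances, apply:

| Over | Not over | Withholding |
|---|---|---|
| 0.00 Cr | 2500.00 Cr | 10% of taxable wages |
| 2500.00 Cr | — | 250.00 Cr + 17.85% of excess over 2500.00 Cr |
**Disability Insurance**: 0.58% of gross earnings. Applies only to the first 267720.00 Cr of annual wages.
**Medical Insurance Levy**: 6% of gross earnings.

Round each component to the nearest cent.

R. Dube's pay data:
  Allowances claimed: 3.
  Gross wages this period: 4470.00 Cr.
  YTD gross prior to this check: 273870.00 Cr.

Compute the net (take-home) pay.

Territorial Income Tax: taxable = 4470.00 Cr − 3×165.00 Cr = 3975.00 Cr
  250.00 Cr + 17.85% × (3975.00 Cr − 2500.00 Cr) = 250.00 Cr + 17.85% × 1475.00 Cr = 513.29 Cr
Disability Insurance: YTD 273870.00 Cr ≥ cap 267720.00 Cr → 0.00 Cr
Medical Insurance Levy: 6% × 4470.00 Cr = 268.20 Cr
Total withheld: 513.29 Cr + 0.00 Cr + 268.20 Cr = 781.49 Cr
Net pay: 4470.00 Cr − 781.49 Cr = 3688.51 Cr

3688.51 Cr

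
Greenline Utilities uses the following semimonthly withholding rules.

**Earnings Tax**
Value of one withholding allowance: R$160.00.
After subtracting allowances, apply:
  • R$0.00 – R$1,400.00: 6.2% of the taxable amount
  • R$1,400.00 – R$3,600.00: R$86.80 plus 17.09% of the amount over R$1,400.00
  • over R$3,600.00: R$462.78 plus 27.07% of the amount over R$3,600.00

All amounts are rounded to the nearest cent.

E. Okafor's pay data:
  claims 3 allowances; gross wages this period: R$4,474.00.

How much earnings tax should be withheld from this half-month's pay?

Earnings Tax: taxable = R$4,474.00 − 3×R$160.00 = R$3,994.00
  R$462.78 + 27.07% × (R$3,994.00 − R$3,600.00) = R$462.78 + 27.07% × R$394.00 = R$569.44

R$569.44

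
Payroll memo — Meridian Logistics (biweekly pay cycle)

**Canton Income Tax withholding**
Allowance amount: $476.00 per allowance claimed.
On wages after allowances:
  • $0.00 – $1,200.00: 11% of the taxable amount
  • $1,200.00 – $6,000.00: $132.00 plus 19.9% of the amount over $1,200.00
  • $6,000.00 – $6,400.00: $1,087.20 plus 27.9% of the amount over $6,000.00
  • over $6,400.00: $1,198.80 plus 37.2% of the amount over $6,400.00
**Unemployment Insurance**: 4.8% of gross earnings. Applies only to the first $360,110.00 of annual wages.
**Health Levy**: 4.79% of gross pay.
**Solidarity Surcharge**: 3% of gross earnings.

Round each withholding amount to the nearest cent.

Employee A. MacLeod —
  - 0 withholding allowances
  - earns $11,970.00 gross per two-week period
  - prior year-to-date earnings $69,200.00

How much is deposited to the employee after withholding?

Canton Income Tax: taxable = $11,970.00
  $1,198.80 + 37.2% × ($11,970.00 − $6,400.00) = $1,198.80 + 37.2% × $5,570.00 = $3,270.84
Unemployment Insurance: 4.8% × $11,970.00 = $574.56
Health Levy: 4.79% × $11,970.00 = $573.36
Solidarity Surcharge: 3% × $11,970.00 = $359.10
Total withheld: $3,270.84 + $574.56 + $573.36 + $359.10 = $4,777.86
Net pay: $11,970.00 − $4,777.86 = $7,192.14

$7,192.14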